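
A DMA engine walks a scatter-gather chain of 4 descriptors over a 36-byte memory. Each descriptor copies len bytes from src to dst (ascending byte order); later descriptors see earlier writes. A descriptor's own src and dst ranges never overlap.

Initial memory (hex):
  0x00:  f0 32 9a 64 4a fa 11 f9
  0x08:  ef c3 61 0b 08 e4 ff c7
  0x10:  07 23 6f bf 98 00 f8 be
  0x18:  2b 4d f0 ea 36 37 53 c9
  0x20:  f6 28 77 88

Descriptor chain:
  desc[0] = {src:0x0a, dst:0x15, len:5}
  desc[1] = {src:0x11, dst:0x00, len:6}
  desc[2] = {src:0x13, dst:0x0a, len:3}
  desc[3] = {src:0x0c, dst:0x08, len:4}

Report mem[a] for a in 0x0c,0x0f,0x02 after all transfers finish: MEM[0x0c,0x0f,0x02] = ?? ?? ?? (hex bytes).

MEM[0x0c,0x0f,0x02] = 61 c7 bf

[0] 0x0a->0x15 len=5 : 61 0b 08 e4 ff
[1] 0x11->0x00 len=6 : 23 6f bf 98 61 0b
[2] 0x13->0x0a len=3 : bf 98 61
[3] 0x0c->0x08 len=4 : 61 e4 ff c7
query mem[0x0c]=0x61, mem[0x0f]=0xc7, mem[0x02]=0xbf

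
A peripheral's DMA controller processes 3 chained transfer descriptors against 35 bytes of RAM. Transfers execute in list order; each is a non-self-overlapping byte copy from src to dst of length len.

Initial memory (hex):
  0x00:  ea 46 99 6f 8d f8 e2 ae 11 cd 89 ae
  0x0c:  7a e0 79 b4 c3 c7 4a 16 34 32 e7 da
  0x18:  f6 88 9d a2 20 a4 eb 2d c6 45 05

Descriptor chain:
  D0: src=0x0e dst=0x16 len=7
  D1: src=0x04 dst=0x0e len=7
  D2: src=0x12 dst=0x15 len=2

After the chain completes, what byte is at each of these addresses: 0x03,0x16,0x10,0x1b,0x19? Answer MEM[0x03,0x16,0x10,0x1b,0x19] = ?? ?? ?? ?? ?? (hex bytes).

MEM[0x03,0x16,0x10,0x1b,0x19] = 6f cd e2 16 c7

[0] 0x0e->0x16 len=7 : 79 b4 c3 c7 4a 16 34
[1] 0x04->0x0e len=7 : 8d f8 e2 ae 11 cd 89
[2] 0x12->0x15 len=2 : 11 cd
query mem[0x03]=0x6f, mem[0x16]=0xcd, mem[0x10]=0xe2, mem[0x1b]=0x16, mem[0x19]=0xc7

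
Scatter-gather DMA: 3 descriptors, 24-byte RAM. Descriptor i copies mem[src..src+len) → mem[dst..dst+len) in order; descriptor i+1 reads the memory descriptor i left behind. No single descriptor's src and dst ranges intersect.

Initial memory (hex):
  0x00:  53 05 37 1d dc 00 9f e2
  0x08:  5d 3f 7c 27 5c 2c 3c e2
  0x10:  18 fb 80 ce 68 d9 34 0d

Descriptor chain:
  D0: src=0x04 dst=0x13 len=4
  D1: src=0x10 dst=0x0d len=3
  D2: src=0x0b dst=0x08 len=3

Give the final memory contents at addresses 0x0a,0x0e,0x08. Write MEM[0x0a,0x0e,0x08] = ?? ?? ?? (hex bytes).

[0] 0x04->0x13 len=4 : dc 00 9f e2
[1] 0x10->0x0d len=3 : 18 fb 80
[2] 0x0b->0x08 len=3 : 27 5c 18
query mem[0x0a]=0x18, mem[0x0e]=0xfb, mem[0x08]=0x27

MEM[0x0a,0x0e,0x08] = 18 fb 27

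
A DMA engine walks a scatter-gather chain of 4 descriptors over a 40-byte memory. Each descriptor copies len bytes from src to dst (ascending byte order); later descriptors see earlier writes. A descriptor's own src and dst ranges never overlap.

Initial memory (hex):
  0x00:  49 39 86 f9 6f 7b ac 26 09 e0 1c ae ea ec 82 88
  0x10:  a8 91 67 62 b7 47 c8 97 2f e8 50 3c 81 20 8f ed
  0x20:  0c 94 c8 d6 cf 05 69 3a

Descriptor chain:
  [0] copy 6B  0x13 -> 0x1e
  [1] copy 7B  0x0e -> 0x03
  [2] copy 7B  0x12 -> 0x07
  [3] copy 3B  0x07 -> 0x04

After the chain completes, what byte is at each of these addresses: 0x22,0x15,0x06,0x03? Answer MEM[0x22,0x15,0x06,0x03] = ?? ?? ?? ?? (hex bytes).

[0] 0x13->0x1e len=6 : 62 b7 47 c8 97 2f
[1] 0x0e->0x03 len=7 : 82 88 a8 91 67 62 b7
[2] 0x12->0x07 len=7 : 67 62 b7 47 c8 97 2f
[3] 0x07->0x04 len=3 : 67 62 b7
query mem[0x22]=0x97, mem[0x15]=0x47, mem[0x06]=0xb7, mem[0x03]=0x82

MEM[0x22,0x15,0x06,0x03] = 97 47 b7 82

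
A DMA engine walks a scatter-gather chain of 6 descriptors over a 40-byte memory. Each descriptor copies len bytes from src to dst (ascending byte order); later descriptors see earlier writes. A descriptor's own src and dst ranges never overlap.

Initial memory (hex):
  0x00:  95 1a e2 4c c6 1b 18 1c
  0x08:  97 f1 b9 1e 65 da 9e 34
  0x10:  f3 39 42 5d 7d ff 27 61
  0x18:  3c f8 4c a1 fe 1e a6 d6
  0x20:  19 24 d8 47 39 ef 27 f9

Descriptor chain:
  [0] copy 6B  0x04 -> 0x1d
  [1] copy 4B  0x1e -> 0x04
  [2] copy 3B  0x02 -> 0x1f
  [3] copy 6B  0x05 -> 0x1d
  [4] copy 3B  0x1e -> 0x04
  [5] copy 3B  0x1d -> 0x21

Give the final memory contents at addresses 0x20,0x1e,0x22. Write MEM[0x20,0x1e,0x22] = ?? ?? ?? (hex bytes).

MEM[0x20,0x1e,0x22] = 97 1c 1c

#0 dst[0x1d+6] := {0xc6,0x1b,0x18,0x1c,0x97,0xf1}
#1 dst[0x04+4] := {0x1b,0x18,0x1c,0x97}
#2 dst[0x1f+3] := {0xe2,0x4c,0x1b}
#3 dst[0x1d+6] := {0x18,0x1c,0x97,0x97,0xf1,0xb9}
#4 dst[0x04+3] := {0x1c,0x97,0x97}
#5 dst[0x21+3] := {0x18,0x1c,0x97}
query mem[0x20]=0x97, mem[0x1e]=0x1c, mem[0x22]=0x1c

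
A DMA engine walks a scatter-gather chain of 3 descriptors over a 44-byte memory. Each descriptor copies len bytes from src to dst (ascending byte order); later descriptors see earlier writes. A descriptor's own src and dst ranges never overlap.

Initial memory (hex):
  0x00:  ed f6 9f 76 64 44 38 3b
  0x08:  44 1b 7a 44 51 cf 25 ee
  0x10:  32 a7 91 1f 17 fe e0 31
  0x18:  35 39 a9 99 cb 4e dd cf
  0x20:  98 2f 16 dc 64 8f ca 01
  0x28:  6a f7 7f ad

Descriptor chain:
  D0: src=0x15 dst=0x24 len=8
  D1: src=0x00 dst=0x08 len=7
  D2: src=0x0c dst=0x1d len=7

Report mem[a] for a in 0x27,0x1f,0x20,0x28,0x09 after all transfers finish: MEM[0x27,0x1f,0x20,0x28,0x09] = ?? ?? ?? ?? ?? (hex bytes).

  after D0: wrote 8B at 0x24 = fee0313539a999cb
  after D1: wrote 7B at 0x08 = edf69f76644438
  after D2: wrote 7B at 0x1d = 644438ee32a791
query mem[0x27]=0x35, mem[0x1f]=0x38, mem[0x20]=0xee, mem[0x28]=0x39, mem[0x09]=0xf6

MEM[0x27,0x1f,0x20,0x28,0x09] = 35 38 ee 39 f6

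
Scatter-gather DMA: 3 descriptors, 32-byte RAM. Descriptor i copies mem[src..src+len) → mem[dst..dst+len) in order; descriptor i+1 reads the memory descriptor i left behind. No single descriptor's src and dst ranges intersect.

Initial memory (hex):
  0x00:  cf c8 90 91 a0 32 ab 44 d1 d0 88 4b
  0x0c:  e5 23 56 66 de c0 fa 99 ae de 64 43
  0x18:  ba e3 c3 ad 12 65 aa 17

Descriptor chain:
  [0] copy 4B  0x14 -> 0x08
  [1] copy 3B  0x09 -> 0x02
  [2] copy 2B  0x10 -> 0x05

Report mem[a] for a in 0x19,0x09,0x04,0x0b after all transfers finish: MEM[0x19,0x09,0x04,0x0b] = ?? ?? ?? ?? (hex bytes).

  after D0: wrote 4B at 0x08 = aede6443
  after D1: wrote 3B at 0x02 = de6443
  after D2: wrote 2B at 0x05 = dec0
query mem[0x19]=0xe3, mem[0x09]=0xde, mem[0x04]=0x43, mem[0x0b]=0x43

MEM[0x19,0x09,0x04,0x0b] = e3 de 43 43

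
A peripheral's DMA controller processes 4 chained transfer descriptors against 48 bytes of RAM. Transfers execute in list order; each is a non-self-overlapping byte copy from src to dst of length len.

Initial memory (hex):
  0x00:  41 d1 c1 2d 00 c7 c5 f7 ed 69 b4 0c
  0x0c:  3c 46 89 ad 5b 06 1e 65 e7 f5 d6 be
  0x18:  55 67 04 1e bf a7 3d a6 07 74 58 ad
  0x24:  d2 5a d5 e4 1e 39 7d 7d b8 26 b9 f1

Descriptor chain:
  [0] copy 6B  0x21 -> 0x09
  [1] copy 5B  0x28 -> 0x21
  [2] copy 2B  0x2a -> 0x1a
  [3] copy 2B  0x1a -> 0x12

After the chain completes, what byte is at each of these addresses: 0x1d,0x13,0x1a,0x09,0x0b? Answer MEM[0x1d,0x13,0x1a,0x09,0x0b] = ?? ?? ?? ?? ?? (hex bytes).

MEM[0x1d,0x13,0x1a,0x09,0x0b] = a7 7d 7d 74 ad

[0] 0x21->0x09 len=6 : 74 58 ad d2 5a d5
[1] 0x28->0x21 len=5 : 1e 39 7d 7d b8
[2] 0x2a->0x1a len=2 : 7d 7d
[3] 0x1a->0x12 len=2 : 7d 7d
query mem[0x1d]=0xa7, mem[0x13]=0x7d, mem[0x1a]=0x7d, mem[0x09]=0x74, mem[0x0b]=0xad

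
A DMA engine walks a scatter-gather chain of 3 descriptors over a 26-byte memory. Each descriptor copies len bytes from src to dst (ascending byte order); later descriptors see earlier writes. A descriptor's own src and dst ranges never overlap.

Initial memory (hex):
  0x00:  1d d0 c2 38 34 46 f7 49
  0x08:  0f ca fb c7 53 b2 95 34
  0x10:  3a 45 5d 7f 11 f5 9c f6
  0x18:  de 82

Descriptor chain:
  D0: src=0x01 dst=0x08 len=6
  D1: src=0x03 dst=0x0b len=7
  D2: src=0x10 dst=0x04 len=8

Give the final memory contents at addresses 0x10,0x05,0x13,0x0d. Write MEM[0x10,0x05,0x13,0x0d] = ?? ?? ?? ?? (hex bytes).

D0: mem[0x08..0x0d] <- [d0 c2 38 34 46 f7]
D1: mem[0x0b..0x11] <- [38 34 46 f7 49 d0 c2]
D2: mem[0x04..0x0b] <- [d0 c2 5d 7f 11 f5 9c f6]
query mem[0x10]=0xd0, mem[0x05]=0xc2, mem[0x13]=0x7f, mem[0x0d]=0x46

MEM[0x10,0x05,0x13,0x0d] = d0 c2 7f 46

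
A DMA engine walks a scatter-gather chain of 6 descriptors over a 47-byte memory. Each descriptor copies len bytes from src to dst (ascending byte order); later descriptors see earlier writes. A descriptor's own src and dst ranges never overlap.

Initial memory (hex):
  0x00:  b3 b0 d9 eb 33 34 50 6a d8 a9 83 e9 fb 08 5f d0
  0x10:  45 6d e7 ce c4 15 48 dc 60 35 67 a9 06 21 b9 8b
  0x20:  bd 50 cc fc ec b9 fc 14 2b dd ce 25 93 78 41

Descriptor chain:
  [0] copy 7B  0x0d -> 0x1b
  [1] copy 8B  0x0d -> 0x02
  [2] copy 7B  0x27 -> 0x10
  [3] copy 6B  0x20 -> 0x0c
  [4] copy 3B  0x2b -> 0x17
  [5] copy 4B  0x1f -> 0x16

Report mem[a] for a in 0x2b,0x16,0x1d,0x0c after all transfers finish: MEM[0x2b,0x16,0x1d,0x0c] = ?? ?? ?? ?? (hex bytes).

[0] 0x0d->0x1b len=7 : 08 5f d0 45 6d e7 ce
[1] 0x0d->0x02 len=8 : 08 5f d0 45 6d e7 ce c4
[2] 0x27->0x10 len=7 : 14 2b dd ce 25 93 78
[3] 0x20->0x0c len=6 : e7 ce cc fc ec b9
[4] 0x2b->0x17 len=3 : 25 93 78
[5] 0x1f->0x16 len=4 : 6d e7 ce cc
query mem[0x2b]=0x25, mem[0x16]=0x6d, mem[0x1d]=0xd0, mem[0x0c]=0xe7

MEM[0x2b,0x16,0x1d,0x0c] = 25 6d d0 e7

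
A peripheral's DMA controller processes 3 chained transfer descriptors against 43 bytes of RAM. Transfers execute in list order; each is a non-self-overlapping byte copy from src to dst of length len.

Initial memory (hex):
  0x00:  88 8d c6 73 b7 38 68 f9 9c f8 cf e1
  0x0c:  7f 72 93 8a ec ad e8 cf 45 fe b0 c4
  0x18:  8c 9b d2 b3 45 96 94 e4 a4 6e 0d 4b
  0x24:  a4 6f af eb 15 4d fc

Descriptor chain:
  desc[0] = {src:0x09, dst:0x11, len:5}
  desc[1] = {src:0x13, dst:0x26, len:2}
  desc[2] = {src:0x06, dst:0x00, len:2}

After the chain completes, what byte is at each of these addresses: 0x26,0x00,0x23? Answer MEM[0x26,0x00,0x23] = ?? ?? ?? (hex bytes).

MEM[0x26,0x00,0x23] = e1 68 4b

D0: mem[0x11..0x15] <- [f8 cf e1 7f 72]
D1: mem[0x26..0x27] <- [e1 7f]
D2: mem[0x00..0x01] <- [68 f9]
query mem[0x26]=0xe1, mem[0x00]=0x68, mem[0x23]=0x4b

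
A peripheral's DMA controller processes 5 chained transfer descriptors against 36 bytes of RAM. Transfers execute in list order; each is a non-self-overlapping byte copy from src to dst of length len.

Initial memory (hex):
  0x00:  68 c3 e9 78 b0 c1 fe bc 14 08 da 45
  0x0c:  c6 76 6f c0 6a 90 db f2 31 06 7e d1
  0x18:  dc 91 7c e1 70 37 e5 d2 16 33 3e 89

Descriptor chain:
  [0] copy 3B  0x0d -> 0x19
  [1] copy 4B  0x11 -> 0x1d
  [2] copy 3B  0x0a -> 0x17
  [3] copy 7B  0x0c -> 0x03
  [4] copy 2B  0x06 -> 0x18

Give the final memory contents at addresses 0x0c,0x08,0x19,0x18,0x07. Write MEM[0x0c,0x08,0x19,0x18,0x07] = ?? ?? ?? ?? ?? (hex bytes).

MEM[0x0c,0x08,0x19,0x18,0x07] = c6 90 6a c0 6a

D0: mem[0x19..0x1b] <- [76 6f c0]
D1: mem[0x1d..0x20] <- [90 db f2 31]
D2: mem[0x17..0x19] <- [da 45 c6]
D3: mem[0x03..0x09] <- [c6 76 6f c0 6a 90 db]
D4: mem[0x18..0x19] <- [c0 6a]
query mem[0x0c]=0xc6, mem[0x08]=0x90, mem[0x19]=0x6a, mem[0x18]=0xc0, mem[0x07]=0x6a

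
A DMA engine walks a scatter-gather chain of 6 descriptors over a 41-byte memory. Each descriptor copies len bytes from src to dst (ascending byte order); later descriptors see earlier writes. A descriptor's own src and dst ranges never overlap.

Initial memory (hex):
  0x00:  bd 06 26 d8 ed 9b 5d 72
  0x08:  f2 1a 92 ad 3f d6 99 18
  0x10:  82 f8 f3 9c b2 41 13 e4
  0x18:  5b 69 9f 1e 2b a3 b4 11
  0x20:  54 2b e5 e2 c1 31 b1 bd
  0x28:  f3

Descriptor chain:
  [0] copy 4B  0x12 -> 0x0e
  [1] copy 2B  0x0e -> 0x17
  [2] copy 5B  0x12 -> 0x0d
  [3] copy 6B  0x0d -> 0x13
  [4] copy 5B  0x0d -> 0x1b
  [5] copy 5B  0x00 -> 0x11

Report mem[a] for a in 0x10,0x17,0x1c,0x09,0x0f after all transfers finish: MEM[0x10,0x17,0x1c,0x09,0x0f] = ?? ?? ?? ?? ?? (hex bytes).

MEM[0x10,0x17,0x1c,0x09,0x0f] = 41 13 9c 1a b2

D0: mem[0x0e..0x11] <- [f3 9c b2 41]
D1: mem[0x17..0x18] <- [f3 9c]
D2: mem[0x0d..0x11] <- [f3 9c b2 41 13]
D3: mem[0x13..0x18] <- [f3 9c b2 41 13 f3]
D4: mem[0x1b..0x1f] <- [f3 9c b2 41 13]
D5: mem[0x11..0x15] <- [bd 06 26 d8 ed]
query mem[0x10]=0x41, mem[0x17]=0x13, mem[0x1c]=0x9c, mem[0x09]=0x1a, mem[0x0f]=0xb2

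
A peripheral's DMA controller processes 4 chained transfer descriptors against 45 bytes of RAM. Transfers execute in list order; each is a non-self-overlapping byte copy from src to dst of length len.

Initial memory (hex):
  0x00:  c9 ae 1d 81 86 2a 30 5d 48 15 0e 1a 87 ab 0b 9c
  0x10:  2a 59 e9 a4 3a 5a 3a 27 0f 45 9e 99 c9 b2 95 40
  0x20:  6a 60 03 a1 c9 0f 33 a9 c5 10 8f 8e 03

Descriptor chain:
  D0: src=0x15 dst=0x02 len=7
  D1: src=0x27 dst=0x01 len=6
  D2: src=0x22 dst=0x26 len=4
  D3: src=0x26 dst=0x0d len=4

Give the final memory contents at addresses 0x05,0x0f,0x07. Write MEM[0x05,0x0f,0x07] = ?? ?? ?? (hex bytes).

MEM[0x05,0x0f,0x07] = 8e c9 9e

D0: mem[0x02..0x08] <- [5a 3a 27 0f 45 9e 99]
D1: mem[0x01..0x06] <- [a9 c5 10 8f 8e 03]
D2: mem[0x26..0x29] <- [03 a1 c9 0f]
D3: mem[0x0d..0x10] <- [03 a1 c9 0f]
query mem[0x05]=0x8e, mem[0x0f]=0xc9, mem[0x07]=0x9e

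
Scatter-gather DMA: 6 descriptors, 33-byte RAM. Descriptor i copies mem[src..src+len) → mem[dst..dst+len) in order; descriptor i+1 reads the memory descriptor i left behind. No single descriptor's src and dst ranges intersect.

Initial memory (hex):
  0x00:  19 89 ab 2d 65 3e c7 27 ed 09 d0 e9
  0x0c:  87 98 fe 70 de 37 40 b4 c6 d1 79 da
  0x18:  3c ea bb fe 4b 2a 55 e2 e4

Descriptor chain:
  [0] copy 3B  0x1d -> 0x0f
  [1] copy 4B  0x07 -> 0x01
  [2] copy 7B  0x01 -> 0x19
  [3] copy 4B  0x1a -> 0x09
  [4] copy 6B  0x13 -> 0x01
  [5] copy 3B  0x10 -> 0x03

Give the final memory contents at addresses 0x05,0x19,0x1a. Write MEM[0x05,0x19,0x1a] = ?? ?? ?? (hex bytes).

D0: mem[0x0f..0x11] <- [2a 55 e2]
D1: mem[0x01..0x04] <- [27 ed 09 d0]
D2: mem[0x19..0x1f] <- [27 ed 09 d0 3e c7 27]
D3: mem[0x09..0x0c] <- [ed 09 d0 3e]
D4: mem[0x01..0x06] <- [b4 c6 d1 79 da 3c]
D5: mem[0x03..0x05] <- [55 e2 40]
query mem[0x05]=0x40, mem[0x19]=0x27, mem[0x1a]=0xed

MEM[0x05,0x19,0x1a] = 40 27 ed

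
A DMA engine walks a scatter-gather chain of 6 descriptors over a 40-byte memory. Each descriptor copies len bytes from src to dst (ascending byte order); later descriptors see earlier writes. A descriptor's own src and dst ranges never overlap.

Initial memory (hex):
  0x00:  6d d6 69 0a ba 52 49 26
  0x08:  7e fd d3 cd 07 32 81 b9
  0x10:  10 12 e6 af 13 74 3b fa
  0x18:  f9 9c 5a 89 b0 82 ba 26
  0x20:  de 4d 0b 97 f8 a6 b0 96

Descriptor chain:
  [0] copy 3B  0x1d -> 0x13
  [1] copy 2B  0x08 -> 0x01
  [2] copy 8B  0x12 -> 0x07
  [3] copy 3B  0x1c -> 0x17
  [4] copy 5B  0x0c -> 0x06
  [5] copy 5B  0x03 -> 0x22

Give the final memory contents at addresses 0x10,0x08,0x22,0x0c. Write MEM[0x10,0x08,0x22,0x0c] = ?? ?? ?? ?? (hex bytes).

MEM[0x10,0x08,0x22,0x0c] = 10 9c 0a fa

D0: mem[0x13..0x15] <- [82 ba 26]
D1: mem[0x01..0x02] <- [7e fd]
D2: mem[0x07..0x0e] <- [e6 82 ba 26 3b fa f9 9c]
D3: mem[0x17..0x19] <- [b0 82 ba]
D4: mem[0x06..0x0a] <- [fa f9 9c b9 10]
D5: mem[0x22..0x26] <- [0a ba 52 fa f9]
query mem[0x10]=0x10, mem[0x08]=0x9c, mem[0x22]=0x0a, mem[0x0c]=0xfa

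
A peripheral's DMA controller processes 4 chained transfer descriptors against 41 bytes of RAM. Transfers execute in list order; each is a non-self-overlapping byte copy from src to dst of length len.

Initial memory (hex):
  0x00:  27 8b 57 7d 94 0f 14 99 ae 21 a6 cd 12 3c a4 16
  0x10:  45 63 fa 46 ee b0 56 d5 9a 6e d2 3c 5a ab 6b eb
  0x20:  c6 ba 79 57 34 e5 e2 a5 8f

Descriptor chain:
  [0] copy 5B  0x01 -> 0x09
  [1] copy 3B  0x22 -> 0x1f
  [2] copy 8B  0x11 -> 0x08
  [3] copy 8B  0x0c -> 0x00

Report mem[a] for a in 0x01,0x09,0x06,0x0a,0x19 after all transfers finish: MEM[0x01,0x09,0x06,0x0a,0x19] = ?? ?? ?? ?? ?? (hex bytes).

#0 dst[0x09+5] := {0x8b,0x57,0x7d,0x94,0x0f}
#1 dst[0x1f+3] := {0x79,0x57,0x34}
#2 dst[0x08+8] := {0x63,0xfa,0x46,0xee,0xb0,0x56,0xd5,0x9a}
#3 dst[0x00+8] := {0xb0,0x56,0xd5,0x9a,0x45,0x63,0xfa,0x46}
query mem[0x01]=0x56, mem[0x09]=0xfa, mem[0x06]=0xfa, mem[0x0a]=0x46, mem[0x19]=0x6e

MEM[0x01,0x09,0x06,0x0a,0x19] = 56 fa fa 46 6e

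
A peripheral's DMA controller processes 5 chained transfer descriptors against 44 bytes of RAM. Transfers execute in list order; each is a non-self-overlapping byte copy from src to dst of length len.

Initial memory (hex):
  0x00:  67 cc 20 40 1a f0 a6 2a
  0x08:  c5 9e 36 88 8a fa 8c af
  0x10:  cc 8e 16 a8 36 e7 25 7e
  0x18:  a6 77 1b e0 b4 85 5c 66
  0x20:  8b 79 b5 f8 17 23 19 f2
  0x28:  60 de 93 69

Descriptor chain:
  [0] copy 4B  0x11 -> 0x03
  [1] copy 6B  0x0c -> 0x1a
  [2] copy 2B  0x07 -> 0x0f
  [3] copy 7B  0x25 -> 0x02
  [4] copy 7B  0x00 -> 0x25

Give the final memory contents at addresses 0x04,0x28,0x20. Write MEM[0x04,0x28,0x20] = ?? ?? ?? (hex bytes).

  after D0: wrote 4B at 0x03 = 8e16a836
  after D1: wrote 6B at 0x1a = 8afa8cafcc8e
  after D2: wrote 2B at 0x0f = 2ac5
  after D3: wrote 7B at 0x02 = 2319f260de9369
  after D4: wrote 7B at 0x25 = 67cc2319f260de
query mem[0x04]=0xf2, mem[0x28]=0x19, mem[0x20]=0x8b

MEM[0x04,0x28,0x20] = f2 19 8b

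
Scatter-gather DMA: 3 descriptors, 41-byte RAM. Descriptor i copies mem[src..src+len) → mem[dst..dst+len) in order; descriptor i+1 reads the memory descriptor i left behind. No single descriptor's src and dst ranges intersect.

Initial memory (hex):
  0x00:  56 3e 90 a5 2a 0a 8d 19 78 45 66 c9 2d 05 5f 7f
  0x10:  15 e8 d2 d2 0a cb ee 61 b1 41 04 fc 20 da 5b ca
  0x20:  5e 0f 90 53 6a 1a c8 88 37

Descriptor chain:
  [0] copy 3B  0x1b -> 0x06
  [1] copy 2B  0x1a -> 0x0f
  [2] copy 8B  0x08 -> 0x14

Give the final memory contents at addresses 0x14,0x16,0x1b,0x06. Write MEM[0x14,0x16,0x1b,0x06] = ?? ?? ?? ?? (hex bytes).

MEM[0x14,0x16,0x1b,0x06] = da 66 04 fc

D0: mem[0x06..0x08] <- [fc 20 da]
D1: mem[0x0f..0x10] <- [04 fc]
D2: mem[0x14..0x1b] <- [da 45 66 c9 2d 05 5f 04]
query mem[0x14]=0xda, mem[0x16]=0x66, mem[0x1b]=0x04, mem[0x06]=0xfc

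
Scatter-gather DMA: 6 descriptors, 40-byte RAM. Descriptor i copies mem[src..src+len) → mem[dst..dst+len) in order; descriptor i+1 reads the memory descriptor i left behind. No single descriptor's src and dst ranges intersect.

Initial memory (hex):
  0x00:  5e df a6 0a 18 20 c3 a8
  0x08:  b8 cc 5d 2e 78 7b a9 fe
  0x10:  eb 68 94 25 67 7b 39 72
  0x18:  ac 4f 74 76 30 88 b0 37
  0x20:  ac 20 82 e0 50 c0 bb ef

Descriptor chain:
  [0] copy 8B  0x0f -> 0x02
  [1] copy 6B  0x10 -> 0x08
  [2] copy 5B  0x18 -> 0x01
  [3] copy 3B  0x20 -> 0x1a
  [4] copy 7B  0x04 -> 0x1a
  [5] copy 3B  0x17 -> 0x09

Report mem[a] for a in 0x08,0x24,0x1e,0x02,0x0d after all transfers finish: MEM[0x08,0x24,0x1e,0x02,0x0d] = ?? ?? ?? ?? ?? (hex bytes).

[0] 0x0f->0x02 len=8 : fe eb 68 94 25 67 7b 39
[1] 0x10->0x08 len=6 : eb 68 94 25 67 7b
[2] 0x18->0x01 len=5 : ac 4f 74 76 30
[3] 0x20->0x1a len=3 : ac 20 82
[4] 0x04->0x1a len=7 : 76 30 25 67 eb 68 94
[5] 0x17->0x09 len=3 : 72 ac 4f
query mem[0x08]=0xeb, mem[0x24]=0x50, mem[0x1e]=0xeb, mem[0x02]=0x4f, mem[0x0d]=0x7b

MEM[0x08,0x24,0x1e,0x02,0x0d] = eb 50 eb 4f 7b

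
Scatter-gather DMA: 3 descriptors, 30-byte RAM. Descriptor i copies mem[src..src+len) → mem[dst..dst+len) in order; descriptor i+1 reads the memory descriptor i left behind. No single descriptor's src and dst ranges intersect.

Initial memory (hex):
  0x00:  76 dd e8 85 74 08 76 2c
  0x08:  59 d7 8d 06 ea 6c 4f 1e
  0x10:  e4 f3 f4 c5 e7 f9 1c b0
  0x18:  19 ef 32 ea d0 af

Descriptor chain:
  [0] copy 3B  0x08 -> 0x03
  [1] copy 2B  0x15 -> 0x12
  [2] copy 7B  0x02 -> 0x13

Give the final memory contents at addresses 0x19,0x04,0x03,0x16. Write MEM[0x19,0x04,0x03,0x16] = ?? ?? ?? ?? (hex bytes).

MEM[0x19,0x04,0x03,0x16] = 59 d7 59 8d

#0 dst[0x03+3] := {0x59,0xd7,0x8d}
#1 dst[0x12+2] := {0xf9,0x1c}
#2 dst[0x13+7] := {0xe8,0x59,0xd7,0x8d,0x76,0x2c,0x59}
query mem[0x19]=0x59, mem[0x04]=0xd7, mem[0x03]=0x59, mem[0x16]=0x8d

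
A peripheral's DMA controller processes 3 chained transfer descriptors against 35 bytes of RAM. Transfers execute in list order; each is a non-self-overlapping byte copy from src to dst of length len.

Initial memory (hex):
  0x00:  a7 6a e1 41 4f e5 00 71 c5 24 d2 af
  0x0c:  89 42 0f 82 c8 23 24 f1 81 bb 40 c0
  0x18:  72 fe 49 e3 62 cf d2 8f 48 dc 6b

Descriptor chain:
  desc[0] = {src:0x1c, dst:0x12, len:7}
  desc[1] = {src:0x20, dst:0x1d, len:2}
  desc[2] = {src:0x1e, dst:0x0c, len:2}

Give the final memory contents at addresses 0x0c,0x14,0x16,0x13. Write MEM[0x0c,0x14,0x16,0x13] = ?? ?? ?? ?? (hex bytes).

MEM[0x0c,0x14,0x16,0x13] = dc d2 48 cf

D0: mem[0x12..0x18] <- [62 cf d2 8f 48 dc 6b]
D1: mem[0x1d..0x1e] <- [48 dc]
D2: mem[0x0c..0x0d] <- [dc 8f]
query mem[0x0c]=0xdc, mem[0x14]=0xd2, mem[0x16]=0x48, mem[0x13]=0xcf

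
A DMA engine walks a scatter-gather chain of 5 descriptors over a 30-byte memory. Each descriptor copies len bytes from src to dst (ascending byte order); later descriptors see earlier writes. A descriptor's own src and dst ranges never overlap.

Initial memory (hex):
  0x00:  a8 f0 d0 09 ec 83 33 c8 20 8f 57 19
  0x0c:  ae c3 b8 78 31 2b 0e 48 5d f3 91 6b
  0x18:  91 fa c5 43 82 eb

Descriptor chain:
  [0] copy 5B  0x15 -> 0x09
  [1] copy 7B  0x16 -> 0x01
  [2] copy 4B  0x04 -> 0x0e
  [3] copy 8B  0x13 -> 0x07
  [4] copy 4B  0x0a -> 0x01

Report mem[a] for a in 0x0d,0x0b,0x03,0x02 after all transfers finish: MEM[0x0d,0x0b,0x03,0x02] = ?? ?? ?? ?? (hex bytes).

[0] 0x15->0x09 len=5 : f3 91 6b 91 fa
[1] 0x16->0x01 len=7 : 91 6b 91 fa c5 43 82
[2] 0x04->0x0e len=4 : fa c5 43 82
[3] 0x13->0x07 len=8 : 48 5d f3 91 6b 91 fa c5
[4] 0x0a->0x01 len=4 : 91 6b 91 fa
query mem[0x0d]=0xfa, mem[0x0b]=0x6b, mem[0x03]=0x91, mem[0x02]=0x6b

MEM[0x0d,0x0b,0x03,0x02] = fa 6b 91 6b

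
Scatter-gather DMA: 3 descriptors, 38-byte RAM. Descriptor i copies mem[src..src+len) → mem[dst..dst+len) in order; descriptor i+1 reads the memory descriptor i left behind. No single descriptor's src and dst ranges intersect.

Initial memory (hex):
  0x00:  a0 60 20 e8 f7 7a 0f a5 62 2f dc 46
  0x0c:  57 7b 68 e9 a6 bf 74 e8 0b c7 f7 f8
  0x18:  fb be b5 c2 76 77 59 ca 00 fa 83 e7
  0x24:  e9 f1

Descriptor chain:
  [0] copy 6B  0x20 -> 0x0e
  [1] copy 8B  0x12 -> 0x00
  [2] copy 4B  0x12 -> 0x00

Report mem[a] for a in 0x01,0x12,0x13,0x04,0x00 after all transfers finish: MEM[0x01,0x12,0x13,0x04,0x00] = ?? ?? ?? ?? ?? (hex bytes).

MEM[0x01,0x12,0x13,0x04,0x00] = f1 e9 f1 f7 e9

#0 dst[0x0e+6] := {0x00,0xfa,0x83,0xe7,0xe9,0xf1}
#1 dst[0x00+8] := {0xe9,0xf1,0x0b,0xc7,0xf7,0xf8,0xfb,0xbe}
#2 dst[0x00+4] := {0xe9,0xf1,0x0b,0xc7}
query mem[0x01]=0xf1, mem[0x12]=0xe9, mem[0x13]=0xf1, mem[0x04]=0xf7, mem[0x00]=0xe9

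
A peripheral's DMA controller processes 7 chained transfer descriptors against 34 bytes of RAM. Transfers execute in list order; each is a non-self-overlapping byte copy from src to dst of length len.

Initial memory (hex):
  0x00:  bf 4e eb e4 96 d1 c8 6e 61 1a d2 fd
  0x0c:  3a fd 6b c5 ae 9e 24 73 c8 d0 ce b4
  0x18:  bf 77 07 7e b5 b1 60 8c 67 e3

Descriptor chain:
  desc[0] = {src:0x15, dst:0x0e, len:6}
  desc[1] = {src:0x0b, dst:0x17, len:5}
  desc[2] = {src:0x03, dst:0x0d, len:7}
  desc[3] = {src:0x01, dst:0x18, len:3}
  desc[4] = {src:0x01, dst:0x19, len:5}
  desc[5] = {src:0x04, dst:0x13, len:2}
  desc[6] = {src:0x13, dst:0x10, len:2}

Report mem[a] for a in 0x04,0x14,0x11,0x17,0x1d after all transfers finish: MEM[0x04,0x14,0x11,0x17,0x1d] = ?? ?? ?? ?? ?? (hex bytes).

MEM[0x04,0x14,0x11,0x17,0x1d] = 96 d1 d1 fd d1

D0: mem[0x0e..0x13] <- [d0 ce b4 bf 77 07]
D1: mem[0x17..0x1b] <- [fd 3a fd d0 ce]
D2: mem[0x0d..0x13] <- [e4 96 d1 c8 6e 61 1a]
D3: mem[0x18..0x1a] <- [4e eb e4]
D4: mem[0x19..0x1d] <- [4e eb e4 96 d1]
D5: mem[0x13..0x14] <- [96 d1]
D6: mem[0x10..0x11] <- [96 d1]
query mem[0x04]=0x96, mem[0x14]=0xd1, mem[0x11]=0xd1, mem[0x17]=0xfd, mem[0x1d]=0xd1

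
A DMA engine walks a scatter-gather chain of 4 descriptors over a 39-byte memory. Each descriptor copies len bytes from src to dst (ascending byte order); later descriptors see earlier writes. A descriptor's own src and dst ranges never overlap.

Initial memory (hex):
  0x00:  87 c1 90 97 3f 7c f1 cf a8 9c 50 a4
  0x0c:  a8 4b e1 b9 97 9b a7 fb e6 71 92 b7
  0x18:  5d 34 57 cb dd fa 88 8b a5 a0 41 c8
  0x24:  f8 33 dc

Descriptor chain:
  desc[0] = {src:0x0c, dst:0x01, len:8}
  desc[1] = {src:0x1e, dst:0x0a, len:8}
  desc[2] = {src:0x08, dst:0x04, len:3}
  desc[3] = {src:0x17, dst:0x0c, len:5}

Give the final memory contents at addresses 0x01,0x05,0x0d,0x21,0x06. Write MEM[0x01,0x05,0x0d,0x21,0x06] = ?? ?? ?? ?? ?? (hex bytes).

[0] 0x0c->0x01 len=8 : a8 4b e1 b9 97 9b a7 fb
[1] 0x1e->0x0a len=8 : 88 8b a5 a0 41 c8 f8 33
[2] 0x08->0x04 len=3 : fb 9c 88
[3] 0x17->0x0c len=5 : b7 5d 34 57 cb
query mem[0x01]=0xa8, mem[0x05]=0x9c, mem[0x0d]=0x5d, mem[0x21]=0xa0, mem[0x06]=0x88

MEM[0x01,0x05,0x0d,0x21,0x06] = a8 9c 5d a0 88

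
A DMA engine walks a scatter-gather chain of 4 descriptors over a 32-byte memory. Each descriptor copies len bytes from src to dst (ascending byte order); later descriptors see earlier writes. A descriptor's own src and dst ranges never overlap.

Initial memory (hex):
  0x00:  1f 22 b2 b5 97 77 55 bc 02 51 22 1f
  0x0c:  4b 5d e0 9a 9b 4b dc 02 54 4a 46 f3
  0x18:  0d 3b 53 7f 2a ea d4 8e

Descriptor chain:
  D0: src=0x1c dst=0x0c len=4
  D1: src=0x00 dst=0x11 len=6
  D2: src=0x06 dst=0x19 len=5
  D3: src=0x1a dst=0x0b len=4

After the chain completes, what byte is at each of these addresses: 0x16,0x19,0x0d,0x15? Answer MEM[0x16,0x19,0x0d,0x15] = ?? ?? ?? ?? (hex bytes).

#0 dst[0x0c+4] := {0x2a,0xea,0xd4,0x8e}
#1 dst[0x11+6] := {0x1f,0x22,0xb2,0xb5,0x97,0x77}
#2 dst[0x19+5] := {0x55,0xbc,0x02,0x51,0x22}
#3 dst[0x0b+4] := {0xbc,0x02,0x51,0x22}
query mem[0x16]=0x77, mem[0x19]=0x55, mem[0x0d]=0x51, mem[0x15]=0x97

MEM[0x16,0x19,0x0d,0x15] = 77 55 51 97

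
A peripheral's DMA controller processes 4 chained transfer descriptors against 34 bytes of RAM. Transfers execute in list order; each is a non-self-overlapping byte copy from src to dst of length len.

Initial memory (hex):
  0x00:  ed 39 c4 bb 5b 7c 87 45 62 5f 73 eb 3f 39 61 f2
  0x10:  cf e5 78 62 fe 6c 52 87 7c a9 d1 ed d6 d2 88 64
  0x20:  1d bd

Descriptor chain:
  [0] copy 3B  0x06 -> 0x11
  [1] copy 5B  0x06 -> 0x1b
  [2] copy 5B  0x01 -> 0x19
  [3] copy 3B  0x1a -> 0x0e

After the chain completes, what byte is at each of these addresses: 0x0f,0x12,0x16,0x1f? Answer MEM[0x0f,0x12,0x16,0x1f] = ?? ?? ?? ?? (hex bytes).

  after D0: wrote 3B at 0x11 = 874562
  after D1: wrote 5B at 0x1b = 8745625f73
  after D2: wrote 5B at 0x19 = 39c4bb5b7c
  after D3: wrote 3B at 0x0e = c4bb5b
query mem[0x0f]=0xbb, mem[0x12]=0x45, mem[0x16]=0x52, mem[0x1f]=0x73

MEM[0x0f,0x12,0x16,0x1f] = bb 45 52 73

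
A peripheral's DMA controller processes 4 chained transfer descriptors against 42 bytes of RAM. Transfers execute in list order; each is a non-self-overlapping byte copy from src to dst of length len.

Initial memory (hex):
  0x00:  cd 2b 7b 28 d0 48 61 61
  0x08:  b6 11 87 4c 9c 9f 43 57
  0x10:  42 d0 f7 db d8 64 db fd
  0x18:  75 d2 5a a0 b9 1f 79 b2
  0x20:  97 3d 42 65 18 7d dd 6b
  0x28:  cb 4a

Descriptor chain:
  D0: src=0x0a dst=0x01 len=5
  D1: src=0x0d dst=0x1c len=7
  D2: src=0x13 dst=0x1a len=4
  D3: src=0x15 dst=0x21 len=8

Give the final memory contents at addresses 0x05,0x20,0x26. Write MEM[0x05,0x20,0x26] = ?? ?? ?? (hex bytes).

#0 dst[0x01+5] := {0x87,0x4c,0x9c,0x9f,0x43}
#1 dst[0x1c+7] := {0x9f,0x43,0x57,0x42,0xd0,0xf7,0xdb}
#2 dst[0x1a+4] := {0xdb,0xd8,0x64,0xdb}
#3 dst[0x21+8] := {0x64,0xdb,0xfd,0x75,0xd2,0xdb,0xd8,0x64}
query mem[0x05]=0x43, mem[0x20]=0xd0, mem[0x26]=0xdb

MEM[0x05,0x20,0x26] = 43 d0 db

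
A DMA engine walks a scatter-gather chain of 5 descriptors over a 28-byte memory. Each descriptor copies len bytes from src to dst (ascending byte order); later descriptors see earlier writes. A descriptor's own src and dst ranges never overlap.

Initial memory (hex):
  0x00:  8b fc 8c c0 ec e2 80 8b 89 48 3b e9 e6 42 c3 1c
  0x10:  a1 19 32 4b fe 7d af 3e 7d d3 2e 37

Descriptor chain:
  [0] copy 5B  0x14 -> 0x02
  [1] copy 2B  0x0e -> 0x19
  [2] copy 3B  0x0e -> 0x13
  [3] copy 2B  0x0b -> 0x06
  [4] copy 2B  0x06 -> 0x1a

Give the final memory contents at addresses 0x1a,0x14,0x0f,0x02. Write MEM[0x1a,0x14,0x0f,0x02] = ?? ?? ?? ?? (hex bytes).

MEM[0x1a,0x14,0x0f,0x02] = e9 1c 1c fe

[0] 0x14->0x02 len=5 : fe 7d af 3e 7d
[1] 0x0e->0x19 len=2 : c3 1c
[2] 0x0e->0x13 len=3 : c3 1c a1
[3] 0x0b->0x06 len=2 : e9 e6
[4] 0x06->0x1a len=2 : e9 e6
query mem[0x1a]=0xe9, mem[0x14]=0x1c, mem[0x0f]=0x1c, mem[0x02]=0xfe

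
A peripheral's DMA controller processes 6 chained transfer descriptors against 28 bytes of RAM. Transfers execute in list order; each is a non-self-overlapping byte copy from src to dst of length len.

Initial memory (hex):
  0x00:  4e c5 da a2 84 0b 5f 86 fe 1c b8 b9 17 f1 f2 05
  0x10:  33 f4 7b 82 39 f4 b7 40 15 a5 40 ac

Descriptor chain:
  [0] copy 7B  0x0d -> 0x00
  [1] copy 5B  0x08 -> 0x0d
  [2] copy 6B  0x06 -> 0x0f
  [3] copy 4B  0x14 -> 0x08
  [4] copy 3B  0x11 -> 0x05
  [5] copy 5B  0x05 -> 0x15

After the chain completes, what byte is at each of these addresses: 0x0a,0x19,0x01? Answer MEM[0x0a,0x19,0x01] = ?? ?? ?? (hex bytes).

MEM[0x0a,0x19,0x01] = b7 f4 f2

[0] 0x0d->0x00 len=7 : f1 f2 05 33 f4 7b 82
[1] 0x08->0x0d len=5 : fe 1c b8 b9 17
[2] 0x06->0x0f len=6 : 82 86 fe 1c b8 b9
[3] 0x14->0x08 len=4 : b9 f4 b7 40
[4] 0x11->0x05 len=3 : fe 1c b8
[5] 0x05->0x15 len=5 : fe 1c b8 b9 f4
query mem[0x0a]=0xb7, mem[0x19]=0xf4, mem[0x01]=0xf2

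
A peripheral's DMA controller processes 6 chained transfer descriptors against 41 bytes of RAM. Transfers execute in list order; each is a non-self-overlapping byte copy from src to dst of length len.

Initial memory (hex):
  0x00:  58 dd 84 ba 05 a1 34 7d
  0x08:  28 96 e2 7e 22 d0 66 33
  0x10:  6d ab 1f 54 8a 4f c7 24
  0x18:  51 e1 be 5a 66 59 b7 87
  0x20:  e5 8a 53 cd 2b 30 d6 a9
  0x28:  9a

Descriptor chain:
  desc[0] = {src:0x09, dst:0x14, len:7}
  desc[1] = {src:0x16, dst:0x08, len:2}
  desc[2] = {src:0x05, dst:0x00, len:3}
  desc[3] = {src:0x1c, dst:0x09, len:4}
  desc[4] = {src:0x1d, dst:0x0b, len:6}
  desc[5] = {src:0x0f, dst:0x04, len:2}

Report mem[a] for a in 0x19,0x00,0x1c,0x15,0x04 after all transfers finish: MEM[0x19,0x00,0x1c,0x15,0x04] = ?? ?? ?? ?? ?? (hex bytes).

D0: mem[0x14..0x1a] <- [96 e2 7e 22 d0 66 33]
D1: mem[0x08..0x09] <- [7e 22]
D2: mem[0x00..0x02] <- [a1 34 7d]
D3: mem[0x09..0x0c] <- [66 59 b7 87]
D4: mem[0x0b..0x10] <- [59 b7 87 e5 8a 53]
D5: mem[0x04..0x05] <- [8a 53]
query mem[0x19]=0x66, mem[0x00]=0xa1, mem[0x1c]=0x66, mem[0x15]=0xe2, mem[0x04]=0x8a

MEM[0x19,0x00,0x1c,0x15,0x04] = 66 a1 66 e2 8a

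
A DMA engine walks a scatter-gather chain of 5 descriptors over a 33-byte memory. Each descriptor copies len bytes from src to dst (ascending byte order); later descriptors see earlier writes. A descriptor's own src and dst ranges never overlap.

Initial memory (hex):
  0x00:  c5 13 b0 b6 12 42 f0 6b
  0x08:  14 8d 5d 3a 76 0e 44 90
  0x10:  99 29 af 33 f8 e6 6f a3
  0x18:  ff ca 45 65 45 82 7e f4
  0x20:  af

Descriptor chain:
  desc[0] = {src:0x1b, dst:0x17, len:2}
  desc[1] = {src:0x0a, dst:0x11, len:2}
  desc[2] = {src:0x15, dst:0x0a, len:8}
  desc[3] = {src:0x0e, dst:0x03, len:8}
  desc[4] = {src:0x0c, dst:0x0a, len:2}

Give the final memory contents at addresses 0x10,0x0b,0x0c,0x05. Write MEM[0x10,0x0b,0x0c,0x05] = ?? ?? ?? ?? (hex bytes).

  after D0: wrote 2B at 0x17 = 6545
  after D1: wrote 2B at 0x11 = 5d3a
  after D2: wrote 8B at 0x0a = e66f6545ca456545
  after D3: wrote 8B at 0x03 = ca4565453a33f8e6
  after D4: wrote 2B at 0x0a = 6545
query mem[0x10]=0x65, mem[0x0b]=0x45, mem[0x0c]=0x65, mem[0x05]=0x65

MEM[0x10,0x0b,0x0c,0x05] = 65 45 65 65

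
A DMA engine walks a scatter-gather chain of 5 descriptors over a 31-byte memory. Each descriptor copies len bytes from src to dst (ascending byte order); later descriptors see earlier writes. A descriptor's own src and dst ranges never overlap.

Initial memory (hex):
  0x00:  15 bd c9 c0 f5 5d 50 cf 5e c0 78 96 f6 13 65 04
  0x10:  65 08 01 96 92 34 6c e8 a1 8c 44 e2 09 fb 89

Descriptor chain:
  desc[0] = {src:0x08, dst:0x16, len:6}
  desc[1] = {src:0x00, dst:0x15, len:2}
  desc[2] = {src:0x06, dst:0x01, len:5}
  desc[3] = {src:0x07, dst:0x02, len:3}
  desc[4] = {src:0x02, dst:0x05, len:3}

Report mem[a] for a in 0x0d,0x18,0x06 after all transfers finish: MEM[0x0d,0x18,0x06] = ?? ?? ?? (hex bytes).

MEM[0x0d,0x18,0x06] = 13 78 5e

[0] 0x08->0x16 len=6 : 5e c0 78 96 f6 13
[1] 0x00->0x15 len=2 : 15 bd
[2] 0x06->0x01 len=5 : 50 cf 5e c0 78
[3] 0x07->0x02 len=3 : cf 5e c0
[4] 0x02->0x05 len=3 : cf 5e c0
query mem[0x0d]=0x13, mem[0x18]=0x78, mem[0x06]=0x5e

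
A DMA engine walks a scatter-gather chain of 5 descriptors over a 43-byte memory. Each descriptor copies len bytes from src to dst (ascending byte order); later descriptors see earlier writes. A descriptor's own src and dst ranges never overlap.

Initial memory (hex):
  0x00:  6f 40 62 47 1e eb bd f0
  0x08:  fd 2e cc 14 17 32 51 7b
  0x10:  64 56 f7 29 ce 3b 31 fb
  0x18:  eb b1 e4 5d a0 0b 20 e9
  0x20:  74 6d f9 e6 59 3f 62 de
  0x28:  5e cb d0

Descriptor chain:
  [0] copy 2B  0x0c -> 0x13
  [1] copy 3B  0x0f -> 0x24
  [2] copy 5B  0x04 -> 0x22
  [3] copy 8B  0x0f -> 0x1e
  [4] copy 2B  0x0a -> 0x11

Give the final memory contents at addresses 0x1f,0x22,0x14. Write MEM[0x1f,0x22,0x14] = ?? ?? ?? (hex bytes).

MEM[0x1f,0x22,0x14] = 64 17 32

[0] 0x0c->0x13 len=2 : 17 32
[1] 0x0f->0x24 len=3 : 7b 64 56
[2] 0x04->0x22 len=5 : 1e eb bd f0 fd
[3] 0x0f->0x1e len=8 : 7b 64 56 f7 17 32 3b 31
[4] 0x0a->0x11 len=2 : cc 14
query mem[0x1f]=0x64, mem[0x22]=0x17, mem[0x14]=0x32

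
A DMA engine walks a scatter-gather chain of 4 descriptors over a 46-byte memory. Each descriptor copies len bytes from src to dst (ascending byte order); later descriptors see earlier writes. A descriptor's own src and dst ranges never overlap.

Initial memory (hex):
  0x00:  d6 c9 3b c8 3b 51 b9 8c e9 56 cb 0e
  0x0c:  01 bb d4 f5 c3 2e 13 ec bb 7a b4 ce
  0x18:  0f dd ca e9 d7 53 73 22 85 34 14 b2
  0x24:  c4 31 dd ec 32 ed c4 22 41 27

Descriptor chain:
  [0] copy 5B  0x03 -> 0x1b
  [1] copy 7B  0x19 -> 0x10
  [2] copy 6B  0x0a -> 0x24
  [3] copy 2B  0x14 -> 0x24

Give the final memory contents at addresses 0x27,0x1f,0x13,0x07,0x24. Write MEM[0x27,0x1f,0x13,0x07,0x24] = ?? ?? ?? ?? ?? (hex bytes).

MEM[0x27,0x1f,0x13,0x07,0x24] = bb 8c 3b 8c 51

[0] 0x03->0x1b len=5 : c8 3b 51 b9 8c
[1] 0x19->0x10 len=7 : dd ca c8 3b 51 b9 8c
[2] 0x0a->0x24 len=6 : cb 0e 01 bb d4 f5
[3] 0x14->0x24 len=2 : 51 b9
query mem[0x27]=0xbb, mem[0x1f]=0x8c, mem[0x13]=0x3b, mem[0x07]=0x8c, mem[0x24]=0x51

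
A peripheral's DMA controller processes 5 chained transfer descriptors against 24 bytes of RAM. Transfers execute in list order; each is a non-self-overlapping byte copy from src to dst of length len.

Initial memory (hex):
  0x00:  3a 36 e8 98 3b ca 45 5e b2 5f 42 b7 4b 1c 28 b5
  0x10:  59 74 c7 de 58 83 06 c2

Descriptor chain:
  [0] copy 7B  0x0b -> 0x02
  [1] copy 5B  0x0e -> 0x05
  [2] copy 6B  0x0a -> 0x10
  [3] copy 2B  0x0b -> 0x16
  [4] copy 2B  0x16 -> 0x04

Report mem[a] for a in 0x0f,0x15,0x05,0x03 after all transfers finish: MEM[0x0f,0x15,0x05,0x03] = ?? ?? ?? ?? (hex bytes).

#0 dst[0x02+7] := {0xb7,0x4b,0x1c,0x28,0xb5,0x59,0x74}
#1 dst[0x05+5] := {0x28,0xb5,0x59,0x74,0xc7}
#2 dst[0x10+6] := {0x42,0xb7,0x4b,0x1c,0x28,0xb5}
#3 dst[0x16+2] := {0xb7,0x4b}
#4 dst[0x04+2] := {0xb7,0x4b}
query mem[0x0f]=0xb5, mem[0x15]=0xb5, mem[0x05]=0x4b, mem[0x03]=0x4b

MEM[0x0f,0x15,0x05,0x03] = b5 b5 4b 4b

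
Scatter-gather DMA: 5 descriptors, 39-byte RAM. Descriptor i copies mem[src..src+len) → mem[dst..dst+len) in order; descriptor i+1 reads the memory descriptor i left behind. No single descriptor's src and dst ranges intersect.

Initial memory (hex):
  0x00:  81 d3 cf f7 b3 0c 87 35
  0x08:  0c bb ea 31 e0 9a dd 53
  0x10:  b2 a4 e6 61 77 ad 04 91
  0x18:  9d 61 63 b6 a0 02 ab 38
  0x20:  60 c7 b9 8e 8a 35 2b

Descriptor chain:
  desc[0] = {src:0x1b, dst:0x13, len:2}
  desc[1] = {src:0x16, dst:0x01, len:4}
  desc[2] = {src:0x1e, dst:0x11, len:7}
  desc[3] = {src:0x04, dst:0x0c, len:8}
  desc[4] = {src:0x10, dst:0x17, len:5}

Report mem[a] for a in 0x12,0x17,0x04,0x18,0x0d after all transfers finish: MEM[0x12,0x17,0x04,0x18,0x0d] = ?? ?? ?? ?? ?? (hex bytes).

MEM[0x12,0x17,0x04,0x18,0x0d] = ea 0c 61 bb 0c

[0] 0x1b->0x13 len=2 : b6 a0
[1] 0x16->0x01 len=4 : 04 91 9d 61
[2] 0x1e->0x11 len=7 : ab 38 60 c7 b9 8e 8a
[3] 0x04->0x0c len=8 : 61 0c 87 35 0c bb ea 31
[4] 0x10->0x17 len=5 : 0c bb ea 31 c7
query mem[0x12]=0xea, mem[0x17]=0x0c, mem[0x04]=0x61, mem[0x18]=0xbb, mem[0x0d]=0x0c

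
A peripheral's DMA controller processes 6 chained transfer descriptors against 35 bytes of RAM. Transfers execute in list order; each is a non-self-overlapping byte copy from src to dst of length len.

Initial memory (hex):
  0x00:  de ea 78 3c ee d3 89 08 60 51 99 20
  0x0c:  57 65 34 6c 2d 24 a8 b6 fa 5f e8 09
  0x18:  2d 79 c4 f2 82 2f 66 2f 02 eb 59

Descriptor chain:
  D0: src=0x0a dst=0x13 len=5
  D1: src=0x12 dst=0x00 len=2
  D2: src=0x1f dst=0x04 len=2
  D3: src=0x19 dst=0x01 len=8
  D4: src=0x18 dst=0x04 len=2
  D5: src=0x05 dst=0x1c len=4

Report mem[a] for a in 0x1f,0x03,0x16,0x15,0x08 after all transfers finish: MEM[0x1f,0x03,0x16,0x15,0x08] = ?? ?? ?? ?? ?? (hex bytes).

MEM[0x1f,0x03,0x16,0x15,0x08] = 02 f2 65 57 02

D0: mem[0x13..0x17] <- [99 20 57 65 34]
D1: mem[0x00..0x01] <- [a8 99]
D2: mem[0x04..0x05] <- [2f 02]
D3: mem[0x01..0x08] <- [79 c4 f2 82 2f 66 2f 02]
D4: mem[0x04..0x05] <- [2d 79]
D5: mem[0x1c..0x1f] <- [79 66 2f 02]
query mem[0x1f]=0x02, mem[0x03]=0xf2, mem[0x16]=0x65, mem[0x15]=0x57, mem[0x08]=0x02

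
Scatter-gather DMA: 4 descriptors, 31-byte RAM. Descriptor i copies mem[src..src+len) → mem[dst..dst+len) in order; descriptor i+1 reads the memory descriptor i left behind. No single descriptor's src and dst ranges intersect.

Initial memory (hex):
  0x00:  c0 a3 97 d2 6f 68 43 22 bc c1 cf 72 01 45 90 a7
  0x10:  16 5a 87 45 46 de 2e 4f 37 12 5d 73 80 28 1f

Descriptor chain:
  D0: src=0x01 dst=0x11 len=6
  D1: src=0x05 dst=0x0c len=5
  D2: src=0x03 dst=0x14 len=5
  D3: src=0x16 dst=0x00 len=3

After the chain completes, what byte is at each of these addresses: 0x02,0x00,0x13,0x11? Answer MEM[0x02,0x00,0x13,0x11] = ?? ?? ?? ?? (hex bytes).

MEM[0x02,0x00,0x13,0x11] = 22 68 d2 a3

[0] 0x01->0x11 len=6 : a3 97 d2 6f 68 43
[1] 0x05->0x0c len=5 : 68 43 22 bc c1
[2] 0x03->0x14 len=5 : d2 6f 68 43 22
[3] 0x16->0x00 len=3 : 68 43 22
query mem[0x02]=0x22, mem[0x00]=0x68, mem[0x13]=0xd2, mem[0x11]=0xa3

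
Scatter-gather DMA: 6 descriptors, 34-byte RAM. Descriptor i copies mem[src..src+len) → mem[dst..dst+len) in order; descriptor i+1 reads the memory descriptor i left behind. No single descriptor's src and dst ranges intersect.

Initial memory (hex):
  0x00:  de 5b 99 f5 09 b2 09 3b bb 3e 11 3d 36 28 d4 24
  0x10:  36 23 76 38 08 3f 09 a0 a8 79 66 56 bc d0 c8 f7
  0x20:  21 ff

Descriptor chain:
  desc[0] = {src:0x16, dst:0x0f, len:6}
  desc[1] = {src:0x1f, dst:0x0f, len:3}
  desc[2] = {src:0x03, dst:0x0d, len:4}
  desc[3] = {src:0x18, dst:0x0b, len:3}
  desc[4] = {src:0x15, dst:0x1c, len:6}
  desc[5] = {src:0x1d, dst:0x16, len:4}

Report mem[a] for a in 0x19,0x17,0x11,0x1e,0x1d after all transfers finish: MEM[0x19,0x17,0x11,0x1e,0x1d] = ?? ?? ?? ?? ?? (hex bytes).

MEM[0x19,0x17,0x11,0x1e,0x1d] = 79 a0 ff a0 09

  after D0: wrote 6B at 0x0f = 09a0a8796656
  after D1: wrote 3B at 0x0f = f721ff
  after D2: wrote 4B at 0x0d = f509b209
  after D3: wrote 3B at 0x0b = a87966
  after D4: wrote 6B at 0x1c = 3f09a0a87966
  after D5: wrote 4B at 0x16 = 09a0a879
query mem[0x19]=0x79, mem[0x17]=0xa0, mem[0x11]=0xff, mem[0x1e]=0xa0, mem[0x1d]=0x09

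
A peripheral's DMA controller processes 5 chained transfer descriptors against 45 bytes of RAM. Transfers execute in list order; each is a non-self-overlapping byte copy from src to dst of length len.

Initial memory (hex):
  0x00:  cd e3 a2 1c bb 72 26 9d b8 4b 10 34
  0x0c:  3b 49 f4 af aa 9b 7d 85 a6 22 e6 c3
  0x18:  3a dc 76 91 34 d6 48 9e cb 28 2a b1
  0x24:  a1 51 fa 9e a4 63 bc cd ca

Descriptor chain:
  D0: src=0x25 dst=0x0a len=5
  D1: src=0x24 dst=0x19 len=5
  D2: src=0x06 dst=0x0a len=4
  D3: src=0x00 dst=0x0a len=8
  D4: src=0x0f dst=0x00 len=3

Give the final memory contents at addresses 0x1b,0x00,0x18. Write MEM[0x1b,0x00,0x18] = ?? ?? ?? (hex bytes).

MEM[0x1b,0x00,0x18] = fa 72 3a

D0: mem[0x0a..0x0e] <- [51 fa 9e a4 63]
D1: mem[0x19..0x1d] <- [a1 51 fa 9e a4]
D2: mem[0x0a..0x0d] <- [26 9d b8 4b]
D3: mem[0x0a..0x11] <- [cd e3 a2 1c bb 72 26 9d]
D4: mem[0x00..0x02] <- [72 26 9d]
query mem[0x1b]=0xfa, mem[0x00]=0x72, mem[0x18]=0x3a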